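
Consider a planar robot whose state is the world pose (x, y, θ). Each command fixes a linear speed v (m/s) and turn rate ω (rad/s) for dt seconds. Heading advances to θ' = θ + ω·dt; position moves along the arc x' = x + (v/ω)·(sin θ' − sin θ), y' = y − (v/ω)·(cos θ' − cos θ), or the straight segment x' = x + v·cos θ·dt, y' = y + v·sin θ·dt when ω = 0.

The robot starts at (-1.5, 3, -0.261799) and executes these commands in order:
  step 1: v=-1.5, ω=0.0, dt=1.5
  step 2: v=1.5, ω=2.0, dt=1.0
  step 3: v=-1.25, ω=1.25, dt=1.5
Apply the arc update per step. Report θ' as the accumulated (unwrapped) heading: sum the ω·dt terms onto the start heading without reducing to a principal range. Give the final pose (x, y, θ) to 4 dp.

(-1.2994, 3.7075, 3.6132)

step 1: θ'=-0.2618 (straight) → pose (-3.6733, 3.5823, -0.2618)
step 2: θ'=1.7382 (R=0.7500) → pose (-2.7397, 4.4318, 1.7382)
step 3: θ'=3.6132 (R=-1.0000) → pose (-1.2994, 3.7075, 3.6132)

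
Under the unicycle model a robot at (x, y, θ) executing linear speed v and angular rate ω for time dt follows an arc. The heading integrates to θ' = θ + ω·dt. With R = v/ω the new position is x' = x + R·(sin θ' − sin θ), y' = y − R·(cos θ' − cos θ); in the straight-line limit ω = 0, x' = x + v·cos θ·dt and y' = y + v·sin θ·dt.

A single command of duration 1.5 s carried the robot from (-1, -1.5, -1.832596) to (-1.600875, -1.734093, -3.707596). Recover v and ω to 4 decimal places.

v = 0.5000, ω = -1.2500

Δθ = -3.707596 − -1.832596 = -1.875000
ω = Δθ/dt = -1.875000/1.5 = -1.2500
R = Δx/(sin θ' − sin θ) = -0.4000
v = R·ω = -0.4000·-1.2500 = 0.5000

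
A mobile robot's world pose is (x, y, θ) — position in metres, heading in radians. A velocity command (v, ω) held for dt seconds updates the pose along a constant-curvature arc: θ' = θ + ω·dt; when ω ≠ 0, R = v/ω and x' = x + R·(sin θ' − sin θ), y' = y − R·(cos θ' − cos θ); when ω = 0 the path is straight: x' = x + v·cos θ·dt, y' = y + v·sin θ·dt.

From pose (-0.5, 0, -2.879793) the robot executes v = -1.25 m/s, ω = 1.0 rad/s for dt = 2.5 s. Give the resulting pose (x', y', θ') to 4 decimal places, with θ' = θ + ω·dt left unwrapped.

θ' = -2.8798 + 1.0·2.5 = -0.3798
R = v/ω = -1.25/1.0 = -1.2500
x' = -0.5 + -1.2500·(sin -0.3798 − sin -2.8798) = -0.3601
y' = 0 − -1.2500·(cos -0.3798 − cos -2.8798) = 2.3683

(-0.3601, 2.3683, -0.3798)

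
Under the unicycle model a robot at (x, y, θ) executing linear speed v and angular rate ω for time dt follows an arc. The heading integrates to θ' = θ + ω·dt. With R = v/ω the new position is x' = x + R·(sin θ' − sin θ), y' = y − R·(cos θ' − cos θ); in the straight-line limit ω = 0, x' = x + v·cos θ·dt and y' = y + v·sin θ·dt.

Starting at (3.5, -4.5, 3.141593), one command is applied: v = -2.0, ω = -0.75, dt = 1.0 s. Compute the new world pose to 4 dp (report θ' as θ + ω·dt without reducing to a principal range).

(5.3177, -5.2155, 2.3916)

θ' = 3.1416 + -0.75·1.0 = 2.3916
R = v/ω = -2.0/-0.75 = 2.6667
x' = 3.5 + 2.6667·(sin 2.3916 − sin 3.1416) = 5.3177
y' = -4.5 − 2.6667·(cos 2.3916 − cos 3.1416) = -5.2155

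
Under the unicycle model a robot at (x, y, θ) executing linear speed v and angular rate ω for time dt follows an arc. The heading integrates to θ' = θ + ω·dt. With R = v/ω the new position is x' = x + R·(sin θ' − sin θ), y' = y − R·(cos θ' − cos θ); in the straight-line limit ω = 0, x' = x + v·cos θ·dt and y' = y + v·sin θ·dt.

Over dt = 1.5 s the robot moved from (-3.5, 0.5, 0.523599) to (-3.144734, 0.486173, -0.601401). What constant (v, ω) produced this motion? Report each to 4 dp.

Δθ = -0.601401 − 0.523599 = -1.125000
ω = Δθ/dt = -1.125000/1.5 = -0.7500
R = Δx/(sin θ' − sin θ) = -0.3333
v = R·ω = -0.3333·-0.7500 = 0.2500

v = 0.2500, ω = -0.7500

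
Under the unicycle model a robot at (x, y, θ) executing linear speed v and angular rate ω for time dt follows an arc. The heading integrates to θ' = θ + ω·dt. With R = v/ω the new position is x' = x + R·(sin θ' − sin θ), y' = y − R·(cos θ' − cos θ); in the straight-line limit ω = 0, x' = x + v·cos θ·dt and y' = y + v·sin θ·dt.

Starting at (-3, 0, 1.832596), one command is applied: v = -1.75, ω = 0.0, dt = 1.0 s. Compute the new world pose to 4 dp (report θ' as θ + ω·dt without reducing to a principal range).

θ' = 1.8326 + 0.0·1.0 = 1.8326
ω = 0 → straight: x' = -3 + -1.75·cos(1.8326)·1.0 = -2.5471
y' = 0 + -1.75·sin(1.8326)·1.0 = -1.6904

(-2.5471, -1.6904, 1.8326)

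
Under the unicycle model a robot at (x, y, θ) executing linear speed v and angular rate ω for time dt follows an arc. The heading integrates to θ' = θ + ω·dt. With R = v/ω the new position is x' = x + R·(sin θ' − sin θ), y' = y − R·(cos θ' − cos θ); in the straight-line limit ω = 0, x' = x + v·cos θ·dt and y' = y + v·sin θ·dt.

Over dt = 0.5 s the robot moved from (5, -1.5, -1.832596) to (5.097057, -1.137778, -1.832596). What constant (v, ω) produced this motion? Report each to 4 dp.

v = -0.7500, ω = 0.0000

Δθ = -1.832596 − -1.832596 = 0.000000
ω = Δθ/dt = 0.000000/0.5 = 0.0000
ω = 0 → v = (Δx·cos θ + Δy·sin θ)/dt = -0.7500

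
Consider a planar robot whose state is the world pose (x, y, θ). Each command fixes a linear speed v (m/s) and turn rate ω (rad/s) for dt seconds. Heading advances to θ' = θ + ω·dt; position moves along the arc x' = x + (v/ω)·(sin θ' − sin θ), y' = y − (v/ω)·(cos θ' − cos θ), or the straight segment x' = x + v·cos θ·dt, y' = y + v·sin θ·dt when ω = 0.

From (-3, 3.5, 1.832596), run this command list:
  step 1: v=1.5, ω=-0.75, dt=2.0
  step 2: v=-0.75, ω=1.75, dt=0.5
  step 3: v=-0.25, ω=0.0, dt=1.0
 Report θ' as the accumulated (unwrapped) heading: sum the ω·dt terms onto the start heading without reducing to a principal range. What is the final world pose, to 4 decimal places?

(-2.0706, 5.4215, 1.2076)

step 1: θ'=0.3326 (R=-2.0000) → pose (-1.7211, 5.9080, 0.3326)
step 2: θ'=1.2076 (R=-0.4286) → pose (-1.9818, 5.6552, 1.2076)
step 3: θ'=1.2076 (straight) → pose (-2.0706, 5.4215, 1.2076)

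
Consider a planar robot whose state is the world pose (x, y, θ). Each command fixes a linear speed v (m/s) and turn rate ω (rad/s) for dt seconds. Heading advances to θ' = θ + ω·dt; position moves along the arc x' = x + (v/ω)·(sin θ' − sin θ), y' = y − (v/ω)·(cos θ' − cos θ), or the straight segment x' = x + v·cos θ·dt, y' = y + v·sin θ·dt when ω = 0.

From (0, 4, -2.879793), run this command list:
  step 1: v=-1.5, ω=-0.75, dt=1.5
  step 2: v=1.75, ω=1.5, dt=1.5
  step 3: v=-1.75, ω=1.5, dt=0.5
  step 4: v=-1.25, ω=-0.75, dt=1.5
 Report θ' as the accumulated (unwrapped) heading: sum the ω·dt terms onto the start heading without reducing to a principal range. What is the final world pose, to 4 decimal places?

(-0.1645, 5.4400, -2.1298)

step 1: θ'=-4.0048 (R=2.0000) → pose (2.0375, 3.3682, -4.0048)
step 2: θ'=-1.7548 (R=1.1667) → pose (0.0039, 2.8233, -1.7548)
step 3: θ'=-1.0048 (R=-1.1667) → pose (-0.1583, 3.6624, -1.0048)
step 4: θ'=-2.1298 (R=1.6667) → pose (-0.1645, 5.4400, -2.1298)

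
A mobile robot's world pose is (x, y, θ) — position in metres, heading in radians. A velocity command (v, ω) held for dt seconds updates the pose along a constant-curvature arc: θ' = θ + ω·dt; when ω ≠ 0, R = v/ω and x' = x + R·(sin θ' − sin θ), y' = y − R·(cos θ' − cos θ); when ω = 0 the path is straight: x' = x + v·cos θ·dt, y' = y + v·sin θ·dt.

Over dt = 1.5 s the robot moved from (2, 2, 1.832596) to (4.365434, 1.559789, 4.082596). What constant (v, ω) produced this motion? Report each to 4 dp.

v = -2.0000, ω = 1.5000

Δθ = 4.082596 − 1.832596 = 2.250000
ω = Δθ/dt = 2.250000/1.5 = 1.5000
R = Δx/(sin θ' − sin θ) = -1.3333
v = R·ω = -1.3333·1.5000 = -2.0000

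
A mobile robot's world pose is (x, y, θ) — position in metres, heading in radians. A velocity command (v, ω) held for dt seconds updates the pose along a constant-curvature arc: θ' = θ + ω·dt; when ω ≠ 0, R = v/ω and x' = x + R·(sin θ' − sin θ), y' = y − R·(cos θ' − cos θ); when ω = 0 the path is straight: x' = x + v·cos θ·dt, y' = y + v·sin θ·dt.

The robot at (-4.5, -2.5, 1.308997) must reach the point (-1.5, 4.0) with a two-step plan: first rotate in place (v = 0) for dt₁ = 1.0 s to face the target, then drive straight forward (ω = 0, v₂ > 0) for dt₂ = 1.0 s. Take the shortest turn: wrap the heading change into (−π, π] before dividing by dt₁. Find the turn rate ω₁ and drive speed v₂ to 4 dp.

ω₁ = -0.1706, v₂ = 7.1589

heading to target = atan2(4−-2.5, -1.5−-4.5) = 1.1384
Δθ = wrap(1.1384 − 1.3090) = -0.1706; ω₁ = Δθ/dt₁ = -0.1706
distance = √((-1.5−-4.5)² + (4−-2.5)²) = 7.1589; v₂ = distance/dt₂ = 7.1589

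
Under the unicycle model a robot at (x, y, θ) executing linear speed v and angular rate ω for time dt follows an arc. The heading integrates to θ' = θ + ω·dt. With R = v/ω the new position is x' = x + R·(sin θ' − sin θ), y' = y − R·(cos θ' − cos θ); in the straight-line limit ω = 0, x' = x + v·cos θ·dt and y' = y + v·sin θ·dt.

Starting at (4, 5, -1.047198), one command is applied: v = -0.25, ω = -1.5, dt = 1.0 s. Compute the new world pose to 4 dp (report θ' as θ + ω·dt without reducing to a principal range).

θ' = -1.0472 + -1.5·1.0 = -2.5472
R = v/ω = -0.25/-1.5 = 0.1667
x' = 4 + 0.1667·(sin -2.5472 − sin -1.0472) = 4.0510
y' = 5 − 0.1667·(cos -2.5472 − cos -1.0472) = 5.2214

(4.0510, 5.2214, -2.5472)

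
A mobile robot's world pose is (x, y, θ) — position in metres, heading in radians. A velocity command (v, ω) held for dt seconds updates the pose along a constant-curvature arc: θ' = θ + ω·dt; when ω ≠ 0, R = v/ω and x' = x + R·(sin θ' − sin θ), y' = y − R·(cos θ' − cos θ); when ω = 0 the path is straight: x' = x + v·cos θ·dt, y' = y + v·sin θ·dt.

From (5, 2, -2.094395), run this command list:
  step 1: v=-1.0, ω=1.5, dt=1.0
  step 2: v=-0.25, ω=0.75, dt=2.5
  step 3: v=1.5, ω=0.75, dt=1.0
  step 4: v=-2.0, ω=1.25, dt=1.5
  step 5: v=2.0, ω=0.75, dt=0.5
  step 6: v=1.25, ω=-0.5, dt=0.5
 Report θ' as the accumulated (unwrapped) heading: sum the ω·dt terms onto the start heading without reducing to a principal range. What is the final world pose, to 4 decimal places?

step 1: θ'=-0.5944 (R=-0.6667) → pose (4.7960, 2.8857, -0.5944)
step 2: θ'=1.2806 (R=-0.3333) → pose (4.2899, 2.7049, 1.2806)
step 3: θ'=2.0306 (R=2.0000) → pose (4.1658, 4.1647, 2.0306)
step 4: θ'=3.9056 (R=-1.6000) → pose (6.7066, 3.7194, 3.9056)
step 5: θ'=4.2806 (R=2.6667) → pose (6.1295, 2.9099, 4.2806)
step 6: θ'=4.0306 (R=-2.5000) → pose (5.8001, 2.3807, 4.0306)

(5.8001, 2.3807, 4.0306)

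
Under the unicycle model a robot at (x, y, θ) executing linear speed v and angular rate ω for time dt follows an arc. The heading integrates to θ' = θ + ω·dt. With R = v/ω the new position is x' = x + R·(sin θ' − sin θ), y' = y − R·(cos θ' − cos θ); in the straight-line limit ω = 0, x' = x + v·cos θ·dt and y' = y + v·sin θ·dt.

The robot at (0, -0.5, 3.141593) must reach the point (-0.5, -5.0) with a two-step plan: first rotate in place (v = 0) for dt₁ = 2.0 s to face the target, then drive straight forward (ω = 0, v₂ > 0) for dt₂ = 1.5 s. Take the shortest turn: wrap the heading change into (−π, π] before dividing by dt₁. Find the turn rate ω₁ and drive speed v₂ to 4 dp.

heading to target = atan2(-5−-0.5, -0.5−0) = -1.6815
Δθ = wrap(-1.6815 − 3.1416) = 1.4601; ω₁ = Δθ/dt₁ = 0.7301
distance = √((-0.5−0)² + (-5−-0.5)²) = 4.5277; v₂ = distance/dt₂ = 3.0185

ω₁ = 0.7301, v₂ = 3.0185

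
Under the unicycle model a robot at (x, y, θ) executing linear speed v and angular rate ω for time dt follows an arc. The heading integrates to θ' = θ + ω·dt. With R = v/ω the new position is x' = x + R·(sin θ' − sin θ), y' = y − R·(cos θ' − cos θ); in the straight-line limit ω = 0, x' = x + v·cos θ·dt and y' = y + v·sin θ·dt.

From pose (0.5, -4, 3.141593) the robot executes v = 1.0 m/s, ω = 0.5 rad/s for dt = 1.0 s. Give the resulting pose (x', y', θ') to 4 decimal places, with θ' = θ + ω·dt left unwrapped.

(-0.4589, -4.2448, 3.6416)

θ' = 3.1416 + 0.5·1.0 = 3.6416
R = v/ω = 1.0/0.5 = 2.0000
x' = 0.5 + 2.0000·(sin 3.6416 − sin 3.1416) = -0.4589
y' = -4 − 2.0000·(cos 3.6416 − cos 3.1416) = -4.2448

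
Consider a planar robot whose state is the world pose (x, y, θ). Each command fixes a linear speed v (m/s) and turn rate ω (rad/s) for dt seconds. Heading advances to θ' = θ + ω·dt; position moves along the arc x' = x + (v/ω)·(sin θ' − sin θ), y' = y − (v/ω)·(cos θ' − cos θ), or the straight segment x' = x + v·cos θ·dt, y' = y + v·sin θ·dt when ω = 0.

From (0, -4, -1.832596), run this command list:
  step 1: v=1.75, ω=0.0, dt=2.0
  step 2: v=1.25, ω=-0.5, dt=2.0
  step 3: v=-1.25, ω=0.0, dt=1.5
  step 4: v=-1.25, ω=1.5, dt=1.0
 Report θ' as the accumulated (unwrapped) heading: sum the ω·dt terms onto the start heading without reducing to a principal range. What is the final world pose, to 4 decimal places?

(-0.2178, -7.5546, -1.3326)

step 1: θ'=-1.8326 (straight) → pose (-0.9059, -7.3807, -1.8326)
step 2: θ'=-2.8326 (R=-2.5000) → pose (-2.5604, -9.1153, -2.8326)
step 3: θ'=-2.8326 (straight) → pose (-0.7742, -8.5451, -2.8326)
step 4: θ'=-1.3326 (R=-0.8333) → pose (-0.2178, -7.5546, -1.3326)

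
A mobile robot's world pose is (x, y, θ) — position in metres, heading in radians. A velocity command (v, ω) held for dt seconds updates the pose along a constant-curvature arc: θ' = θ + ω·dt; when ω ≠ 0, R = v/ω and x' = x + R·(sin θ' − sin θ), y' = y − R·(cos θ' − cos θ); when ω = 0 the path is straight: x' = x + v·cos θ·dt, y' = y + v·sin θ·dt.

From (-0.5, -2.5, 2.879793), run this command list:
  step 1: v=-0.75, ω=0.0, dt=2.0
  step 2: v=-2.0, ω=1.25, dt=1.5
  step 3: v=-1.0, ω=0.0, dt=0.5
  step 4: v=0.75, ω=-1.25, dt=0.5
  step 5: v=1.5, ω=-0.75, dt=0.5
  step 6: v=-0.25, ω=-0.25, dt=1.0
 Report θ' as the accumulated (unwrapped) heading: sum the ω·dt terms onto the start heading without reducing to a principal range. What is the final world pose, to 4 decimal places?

step 1: θ'=2.8798 (straight) → pose (0.9489, -2.8882, 2.8798)
step 2: θ'=4.7548 (R=-1.6000) → pose (2.9616, -1.2749, 4.7548)
step 3: θ'=4.7548 (straight) → pose (2.9404, -0.7754, 4.7548)
step 4: θ'=4.1298 (R=-0.6000) → pose (2.8419, -1.1309, 4.1298)
step 5: θ'=3.7548 (R=-2.0000) → pose (2.3228, -1.6662, 3.7548)
step 6: θ'=3.5048 (R=1.0000) → pose (2.5430, -1.5492, 3.5048)

(2.5430, -1.5492, 3.5048)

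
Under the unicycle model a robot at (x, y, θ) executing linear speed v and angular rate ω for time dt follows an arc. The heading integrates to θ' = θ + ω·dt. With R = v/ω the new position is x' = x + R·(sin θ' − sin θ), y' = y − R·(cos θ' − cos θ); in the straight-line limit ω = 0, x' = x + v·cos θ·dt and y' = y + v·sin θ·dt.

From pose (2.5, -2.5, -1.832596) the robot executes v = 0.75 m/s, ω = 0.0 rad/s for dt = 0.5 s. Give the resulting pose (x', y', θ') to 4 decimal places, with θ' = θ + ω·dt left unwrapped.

(2.4029, -2.8622, -1.8326)

θ' = -1.8326 + 0.0·0.5 = -1.8326
ω = 0 → straight: x' = 2.5 + 0.75·cos(-1.8326)·0.5 = 2.4029
y' = -2.5 + 0.75·sin(-1.8326)·0.5 = -2.8622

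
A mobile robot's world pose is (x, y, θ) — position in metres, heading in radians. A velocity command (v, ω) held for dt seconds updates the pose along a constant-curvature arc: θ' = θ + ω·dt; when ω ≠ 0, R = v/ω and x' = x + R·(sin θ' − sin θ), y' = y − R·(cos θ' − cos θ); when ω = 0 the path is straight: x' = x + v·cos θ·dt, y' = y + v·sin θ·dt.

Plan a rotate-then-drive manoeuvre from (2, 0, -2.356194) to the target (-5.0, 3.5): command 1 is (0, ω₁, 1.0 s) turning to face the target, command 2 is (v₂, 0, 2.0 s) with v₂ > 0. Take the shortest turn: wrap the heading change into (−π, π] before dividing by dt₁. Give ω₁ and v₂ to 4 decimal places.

ω₁ = -1.2490, v₂ = 3.9131

heading to target = atan2(3.5−0, -5−2) = 2.6779
Δθ = wrap(2.6779 − -2.3562) = -1.2490; ω₁ = Δθ/dt₁ = -1.2490
distance = √((-5−2)² + (3.5−0)²) = 7.8262; v₂ = distance/dt₂ = 3.9131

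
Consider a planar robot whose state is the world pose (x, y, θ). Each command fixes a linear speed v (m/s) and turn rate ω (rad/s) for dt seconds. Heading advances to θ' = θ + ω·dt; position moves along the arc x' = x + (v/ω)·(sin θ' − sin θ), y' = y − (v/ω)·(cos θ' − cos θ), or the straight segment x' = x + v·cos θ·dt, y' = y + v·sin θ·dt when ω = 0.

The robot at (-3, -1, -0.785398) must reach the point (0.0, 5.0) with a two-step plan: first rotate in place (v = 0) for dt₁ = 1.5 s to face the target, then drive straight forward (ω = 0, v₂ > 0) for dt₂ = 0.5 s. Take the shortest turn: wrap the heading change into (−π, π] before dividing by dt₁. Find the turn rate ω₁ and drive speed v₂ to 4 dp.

heading to target = atan2(5−-1, 0−-3) = 1.1071
Δθ = wrap(1.1071 − -0.7854) = 1.8925; ω₁ = Δθ/dt₁ = 1.2617
distance = √((0−-3)² + (5−-1)²) = 6.7082; v₂ = distance/dt₂ = 13.4164

ω₁ = 1.2617, v₂ = 13.4164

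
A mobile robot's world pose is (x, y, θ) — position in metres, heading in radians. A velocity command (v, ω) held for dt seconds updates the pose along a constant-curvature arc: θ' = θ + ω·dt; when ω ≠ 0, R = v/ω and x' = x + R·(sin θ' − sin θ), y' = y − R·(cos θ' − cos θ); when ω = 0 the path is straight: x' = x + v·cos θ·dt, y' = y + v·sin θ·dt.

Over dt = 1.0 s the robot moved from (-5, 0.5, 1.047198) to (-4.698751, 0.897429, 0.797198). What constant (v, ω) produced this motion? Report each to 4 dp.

Δθ = 0.797198 − 1.047198 = -0.250000
ω = Δθ/dt = -0.250000/1.0 = -0.2500
R = −Δy/(cos θ' − cos θ) = -2.0000
v = R·ω = -2.0000·-0.2500 = 0.5000

v = 0.5000, ω = -0.2500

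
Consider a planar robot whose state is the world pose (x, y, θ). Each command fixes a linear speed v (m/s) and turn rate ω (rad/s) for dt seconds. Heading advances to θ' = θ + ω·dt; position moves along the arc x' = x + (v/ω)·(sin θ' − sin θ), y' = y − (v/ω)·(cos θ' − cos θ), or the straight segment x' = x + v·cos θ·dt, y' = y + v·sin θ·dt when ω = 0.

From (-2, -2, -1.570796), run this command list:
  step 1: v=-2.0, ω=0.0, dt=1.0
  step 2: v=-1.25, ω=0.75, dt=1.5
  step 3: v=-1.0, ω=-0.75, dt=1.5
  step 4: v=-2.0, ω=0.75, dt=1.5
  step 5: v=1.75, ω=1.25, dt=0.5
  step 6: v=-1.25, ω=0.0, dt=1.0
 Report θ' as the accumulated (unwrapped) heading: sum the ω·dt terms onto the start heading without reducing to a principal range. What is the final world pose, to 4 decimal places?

(-5.6001, 4.7756, 0.1792)

step 1: θ'=-1.5708 (straight) → pose (-2.0000, 0.0000, -1.5708)
step 2: θ'=-0.4458 (R=-1.6667) → pose (-2.9480, 1.5038, -0.4458)
step 3: θ'=-1.5708 (R=1.3333) → pose (-3.7065, 2.7068, -1.5708)
step 4: θ'=-0.4458 (R=-2.6667) → pose (-5.2233, 5.1128, -0.4458)
step 5: θ'=0.1792 (R=1.4000) → pose (-4.3701, 4.9984, 0.1792)
step 6: θ'=0.1792 (straight) → pose (-5.6001, 4.7756, 0.1792)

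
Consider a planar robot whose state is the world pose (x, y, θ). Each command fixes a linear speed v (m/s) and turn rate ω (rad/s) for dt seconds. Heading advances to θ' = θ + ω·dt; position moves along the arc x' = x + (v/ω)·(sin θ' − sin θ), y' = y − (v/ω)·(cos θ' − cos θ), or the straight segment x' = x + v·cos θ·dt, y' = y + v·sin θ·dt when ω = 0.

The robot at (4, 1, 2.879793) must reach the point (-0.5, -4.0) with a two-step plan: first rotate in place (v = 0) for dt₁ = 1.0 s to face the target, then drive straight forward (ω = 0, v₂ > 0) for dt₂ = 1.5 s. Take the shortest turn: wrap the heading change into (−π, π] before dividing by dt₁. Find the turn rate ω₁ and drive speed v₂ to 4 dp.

ω₁ = 1.0998, v₂ = 4.4845

heading to target = atan2(-4−1, -0.5−4) = -2.3036
Δθ = wrap(-2.3036 − 2.8798) = 1.0998; ω₁ = Δθ/dt₁ = 1.0998
distance = √((-0.5−4)² + (-4−1)²) = 6.7268; v₂ = distance/dt₂ = 4.4845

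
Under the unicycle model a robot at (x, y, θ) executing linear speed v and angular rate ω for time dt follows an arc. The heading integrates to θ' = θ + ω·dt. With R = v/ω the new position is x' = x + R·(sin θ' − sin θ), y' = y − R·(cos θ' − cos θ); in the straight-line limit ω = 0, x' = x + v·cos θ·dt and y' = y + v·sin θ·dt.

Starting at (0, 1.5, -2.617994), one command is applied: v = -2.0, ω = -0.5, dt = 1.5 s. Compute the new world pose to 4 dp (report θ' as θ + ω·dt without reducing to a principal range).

θ' = -2.6180 + -0.5·1.5 = -3.3680
R = v/ω = -2.0/-0.5 = 4.0000
x' = 0 + 4.0000·(sin -3.3680 − sin -2.6180) = 2.8979
y' = 1.5 − 4.0000·(cos -3.3680 − cos -2.6180) = 1.9338

(2.8979, 1.9338, -3.3680)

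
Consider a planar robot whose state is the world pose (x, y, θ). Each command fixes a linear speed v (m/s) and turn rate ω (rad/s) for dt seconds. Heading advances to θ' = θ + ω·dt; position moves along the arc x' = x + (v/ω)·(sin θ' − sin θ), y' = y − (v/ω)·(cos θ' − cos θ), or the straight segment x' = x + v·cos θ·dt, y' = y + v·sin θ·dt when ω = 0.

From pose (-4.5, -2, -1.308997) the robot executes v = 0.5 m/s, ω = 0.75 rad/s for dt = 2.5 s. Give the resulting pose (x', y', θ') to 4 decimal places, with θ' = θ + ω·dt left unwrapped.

θ' = -1.3090 + 0.75·2.5 = 0.5660
R = v/ω = 0.5/0.75 = 0.6667
x' = -4.5 + 0.6667·(sin 0.5660 − sin -1.3090) = -3.4985
y' = -2 − 0.6667·(cos 0.5660 − cos -1.3090) = -2.3902

(-3.4985, -2.3902, 0.5660)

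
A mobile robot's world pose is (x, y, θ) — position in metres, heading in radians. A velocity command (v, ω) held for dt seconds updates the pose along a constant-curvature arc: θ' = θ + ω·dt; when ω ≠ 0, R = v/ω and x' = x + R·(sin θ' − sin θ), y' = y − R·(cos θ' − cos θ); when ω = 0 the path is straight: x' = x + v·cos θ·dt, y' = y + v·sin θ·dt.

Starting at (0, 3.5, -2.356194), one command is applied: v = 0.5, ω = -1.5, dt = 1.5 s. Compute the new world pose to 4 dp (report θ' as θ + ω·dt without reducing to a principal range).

θ' = -2.3562 + -1.5·1.5 = -4.6062
R = v/ω = 0.5/-1.5 = -0.3333
x' = 0 + -0.3333·(sin -4.6062 − sin -2.3562) = -0.5672
y' = 3.5 − -0.3333·(cos -4.6062 − cos -2.3562) = 3.7004

(-0.5672, 3.7004, -4.6062)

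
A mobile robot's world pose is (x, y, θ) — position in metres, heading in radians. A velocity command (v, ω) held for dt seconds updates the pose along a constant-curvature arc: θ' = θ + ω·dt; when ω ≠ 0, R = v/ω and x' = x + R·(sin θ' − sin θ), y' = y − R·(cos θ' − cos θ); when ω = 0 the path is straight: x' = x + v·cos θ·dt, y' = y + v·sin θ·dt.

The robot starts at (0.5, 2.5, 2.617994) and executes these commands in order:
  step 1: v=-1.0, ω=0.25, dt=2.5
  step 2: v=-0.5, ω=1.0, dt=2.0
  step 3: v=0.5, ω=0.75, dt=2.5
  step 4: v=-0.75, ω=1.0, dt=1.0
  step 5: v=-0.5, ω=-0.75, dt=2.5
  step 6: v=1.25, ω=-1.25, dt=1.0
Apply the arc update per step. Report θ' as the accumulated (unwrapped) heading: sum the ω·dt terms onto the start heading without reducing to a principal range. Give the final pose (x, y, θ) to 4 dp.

(4.4369, 0.3634, 4.9930)

step 1: θ'=3.2430 (R=-4.0000) → pose (2.9049, 1.9846, 3.2430)
step 2: θ'=5.2430 (R=-0.5000) → pose (3.2855, 2.7351, 5.2430)
step 3: θ'=7.1180 (R=0.6667) → pose (4.3547, 2.6249, 7.1180)
step 4: θ'=8.1180 (R=-0.7500) → pose (4.1865, 1.9257, 8.1180)
step 5: θ'=6.2430 (R=0.6667) → pose (3.5162, 1.0856, 6.2430)
step 6: θ'=4.9930 (R=-1.0000) → pose (4.4369, 0.3634, 4.9930)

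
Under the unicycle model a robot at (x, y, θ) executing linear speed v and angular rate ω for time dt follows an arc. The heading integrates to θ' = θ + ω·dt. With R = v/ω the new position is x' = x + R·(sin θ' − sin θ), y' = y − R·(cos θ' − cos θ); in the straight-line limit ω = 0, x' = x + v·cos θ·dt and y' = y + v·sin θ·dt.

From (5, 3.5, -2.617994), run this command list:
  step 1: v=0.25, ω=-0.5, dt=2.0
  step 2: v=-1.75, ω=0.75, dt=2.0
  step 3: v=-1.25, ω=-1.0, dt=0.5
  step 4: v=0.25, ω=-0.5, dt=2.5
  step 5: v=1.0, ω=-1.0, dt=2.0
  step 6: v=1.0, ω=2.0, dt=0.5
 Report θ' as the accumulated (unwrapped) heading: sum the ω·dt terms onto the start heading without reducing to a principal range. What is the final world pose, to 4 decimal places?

(7.9969, 6.8822, -4.8680)

step 1: θ'=-3.6180 (R=-0.5000) → pose (4.5207, 3.4887, -3.6180)
step 2: θ'=-2.1180 (R=-2.3333) → pose (7.5834, 4.3482, -2.1180)
step 3: θ'=-2.6180 (R=1.2500) → pose (8.0259, 4.7803, -2.6180)
step 4: θ'=-3.8680 (R=-0.5000) → pose (7.4438, 4.8396, -3.8680)
step 5: θ'=-5.8680 (R=-1.0000) → pose (7.7046, 6.5022, -5.8680)
step 6: θ'=-4.8680 (R=0.5000) → pose (7.9969, 6.8822, -4.8680)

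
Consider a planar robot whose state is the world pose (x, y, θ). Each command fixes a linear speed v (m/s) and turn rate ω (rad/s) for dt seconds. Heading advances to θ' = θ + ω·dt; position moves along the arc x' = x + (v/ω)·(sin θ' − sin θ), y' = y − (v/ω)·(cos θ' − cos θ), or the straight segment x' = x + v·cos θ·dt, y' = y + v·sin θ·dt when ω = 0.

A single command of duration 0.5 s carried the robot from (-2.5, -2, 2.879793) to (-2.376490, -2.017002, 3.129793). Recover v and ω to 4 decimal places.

Δθ = 3.129793 − 2.879793 = 0.250000
ω = Δθ/dt = 0.250000/0.5 = 0.5000
R = Δx/(sin θ' − sin θ) = -0.5000
v = R·ω = -0.5000·0.5000 = -0.2500

v = -0.2500, ω = 0.5000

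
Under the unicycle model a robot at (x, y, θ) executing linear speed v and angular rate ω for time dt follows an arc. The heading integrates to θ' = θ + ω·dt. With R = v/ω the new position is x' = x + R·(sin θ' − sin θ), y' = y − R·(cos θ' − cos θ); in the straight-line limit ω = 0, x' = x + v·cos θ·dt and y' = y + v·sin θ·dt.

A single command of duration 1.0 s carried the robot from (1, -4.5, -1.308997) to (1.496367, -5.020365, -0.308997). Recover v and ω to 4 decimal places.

Δθ = -0.308997 − -1.308997 = 1.000000
ω = Δθ/dt = 1.000000/1.0 = 1.0000
R = −Δy/(cos θ' − cos θ) = 0.7500
v = R·ω = 0.7500·1.0000 = 0.7500

v = 0.7500, ω = 1.0000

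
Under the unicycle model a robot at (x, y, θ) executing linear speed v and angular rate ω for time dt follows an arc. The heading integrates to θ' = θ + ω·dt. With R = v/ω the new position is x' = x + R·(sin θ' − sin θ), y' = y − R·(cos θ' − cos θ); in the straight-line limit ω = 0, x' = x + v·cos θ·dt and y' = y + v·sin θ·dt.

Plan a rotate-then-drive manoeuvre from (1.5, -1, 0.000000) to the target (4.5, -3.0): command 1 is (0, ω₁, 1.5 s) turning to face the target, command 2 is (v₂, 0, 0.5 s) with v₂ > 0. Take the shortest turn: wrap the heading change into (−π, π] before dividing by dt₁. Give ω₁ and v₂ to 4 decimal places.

heading to target = atan2(-3−-1, 4.5−1.5) = -0.5880
Δθ = wrap(-0.5880 − 0.0000) = -0.5880; ω₁ = Δθ/dt₁ = -0.3920
distance = √((4.5−1.5)² + (-3−-1)²) = 3.6056; v₂ = distance/dt₂ = 7.2111

ω₁ = -0.3920, v₂ = 7.2111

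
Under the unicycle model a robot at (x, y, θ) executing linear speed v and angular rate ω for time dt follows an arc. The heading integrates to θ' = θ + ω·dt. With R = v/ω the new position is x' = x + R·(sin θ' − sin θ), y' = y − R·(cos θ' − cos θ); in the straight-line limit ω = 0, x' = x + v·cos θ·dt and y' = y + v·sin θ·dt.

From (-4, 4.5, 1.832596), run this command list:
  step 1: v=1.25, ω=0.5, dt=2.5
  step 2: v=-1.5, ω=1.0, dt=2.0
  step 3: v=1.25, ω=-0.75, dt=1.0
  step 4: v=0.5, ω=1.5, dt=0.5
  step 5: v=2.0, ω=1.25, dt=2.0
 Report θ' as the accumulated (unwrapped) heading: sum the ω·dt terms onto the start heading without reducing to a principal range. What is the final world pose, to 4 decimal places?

step 1: θ'=3.0826 (R=2.5000) → pose (-6.2674, 6.3486, 3.0826)
step 2: θ'=5.0826 (R=-1.5000) → pose (-4.7806, 8.3887, 5.0826)
step 3: θ'=4.3326 (R=-1.6667) → pose (-4.7864, 7.1678, 4.3326)
step 4: θ'=5.0826 (R=0.3333) → pose (-4.7876, 6.9236, 5.0826)
step 5: θ'=7.5826 (R=1.6000) → pose (-1.7546, 7.0736, 7.5826)

(-1.7546, 7.0736, 7.5826)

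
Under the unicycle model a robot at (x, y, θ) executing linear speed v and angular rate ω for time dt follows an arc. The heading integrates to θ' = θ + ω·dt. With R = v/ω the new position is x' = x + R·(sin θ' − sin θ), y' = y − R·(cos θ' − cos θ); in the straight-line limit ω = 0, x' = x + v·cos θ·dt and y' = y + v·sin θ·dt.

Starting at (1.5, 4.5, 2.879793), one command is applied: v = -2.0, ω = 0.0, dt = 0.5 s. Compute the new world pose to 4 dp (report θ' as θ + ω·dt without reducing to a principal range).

(2.4659, 4.2412, 2.8798)

θ' = 2.8798 + 0.0·0.5 = 2.8798
ω = 0 → straight: x' = 1.5 + -2.0·cos(2.8798)·0.5 = 2.4659
y' = 4.5 + -2.0·sin(2.8798)·0.5 = 4.2412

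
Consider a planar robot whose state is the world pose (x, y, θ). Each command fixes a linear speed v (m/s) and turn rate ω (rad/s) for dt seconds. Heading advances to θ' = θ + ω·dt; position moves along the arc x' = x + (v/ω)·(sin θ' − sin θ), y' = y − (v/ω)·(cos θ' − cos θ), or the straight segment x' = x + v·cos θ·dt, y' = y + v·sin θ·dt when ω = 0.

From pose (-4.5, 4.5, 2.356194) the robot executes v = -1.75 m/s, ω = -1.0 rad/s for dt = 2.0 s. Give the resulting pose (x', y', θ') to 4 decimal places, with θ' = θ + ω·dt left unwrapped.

(-5.1272, 1.6224, 0.3562)

θ' = 2.3562 + -1.0·2.0 = 0.3562
R = v/ω = -1.75/-1.0 = 1.7500
x' = -4.5 + 1.7500·(sin 0.3562 − sin 2.3562) = -5.1272
y' = 4.5 − 1.7500·(cos 0.3562 − cos 2.3562) = 1.6224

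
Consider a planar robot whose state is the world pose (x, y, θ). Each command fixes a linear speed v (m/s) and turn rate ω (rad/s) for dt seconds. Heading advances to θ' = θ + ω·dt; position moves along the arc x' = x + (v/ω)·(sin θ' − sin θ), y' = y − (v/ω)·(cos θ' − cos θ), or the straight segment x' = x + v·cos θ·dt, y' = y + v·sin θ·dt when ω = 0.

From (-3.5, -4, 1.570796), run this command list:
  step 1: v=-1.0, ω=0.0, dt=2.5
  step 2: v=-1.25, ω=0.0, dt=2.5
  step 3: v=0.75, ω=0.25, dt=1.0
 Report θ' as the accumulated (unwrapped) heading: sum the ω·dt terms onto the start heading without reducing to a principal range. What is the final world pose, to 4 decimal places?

step 1: θ'=1.5708 (straight) → pose (-3.5000, -6.5000, 1.5708)
step 2: θ'=1.5708 (straight) → pose (-3.5000, -9.6250, 1.5708)
step 3: θ'=1.8208 (R=3.0000) → pose (-3.5933, -8.8828, 1.8208)

(-3.5933, -8.8828, 1.8208)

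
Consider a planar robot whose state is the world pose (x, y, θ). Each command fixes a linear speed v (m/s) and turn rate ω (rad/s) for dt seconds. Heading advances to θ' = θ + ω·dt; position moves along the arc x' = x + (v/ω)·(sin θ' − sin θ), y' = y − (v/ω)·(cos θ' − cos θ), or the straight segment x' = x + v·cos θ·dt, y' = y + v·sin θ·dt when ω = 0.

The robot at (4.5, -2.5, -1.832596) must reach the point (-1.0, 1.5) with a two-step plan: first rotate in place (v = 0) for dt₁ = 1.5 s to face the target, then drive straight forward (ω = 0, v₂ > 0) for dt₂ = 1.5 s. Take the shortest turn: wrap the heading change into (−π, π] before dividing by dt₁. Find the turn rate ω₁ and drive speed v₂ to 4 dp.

heading to target = atan2(1.5−-2.5, -1−4.5) = 2.5128
Δθ = wrap(2.5128 − -1.8326) = -1.9378; ω₁ = Δθ/dt₁ = -1.2919
distance = √((-1−4.5)² + (1.5−-2.5)²) = 6.8007; v₂ = distance/dt₂ = 4.5338

ω₁ = -1.2919, v₂ = 4.5338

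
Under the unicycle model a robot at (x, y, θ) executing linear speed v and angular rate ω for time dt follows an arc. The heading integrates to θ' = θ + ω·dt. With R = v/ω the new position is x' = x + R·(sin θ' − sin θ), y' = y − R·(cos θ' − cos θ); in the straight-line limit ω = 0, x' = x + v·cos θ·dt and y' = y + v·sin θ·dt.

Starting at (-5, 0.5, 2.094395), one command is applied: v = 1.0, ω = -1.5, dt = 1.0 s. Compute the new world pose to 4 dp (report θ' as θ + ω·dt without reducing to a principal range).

(-4.7960, 1.3857, 0.5944)

θ' = 2.0944 + -1.5·1.0 = 0.5944
R = v/ω = 1.0/-1.5 = -0.6667
x' = -5 + -0.6667·(sin 0.5944 − sin 2.0944) = -4.7960
y' = 0.5 − -0.6667·(cos 0.5944 − cos 2.0944) = 1.3857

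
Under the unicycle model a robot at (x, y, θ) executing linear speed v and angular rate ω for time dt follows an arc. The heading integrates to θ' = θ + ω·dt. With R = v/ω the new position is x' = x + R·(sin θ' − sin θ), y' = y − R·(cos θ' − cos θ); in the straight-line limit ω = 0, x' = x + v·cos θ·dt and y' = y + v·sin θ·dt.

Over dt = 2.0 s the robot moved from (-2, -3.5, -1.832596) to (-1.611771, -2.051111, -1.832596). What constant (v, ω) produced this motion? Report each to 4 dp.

Δθ = -1.832596 − -1.832596 = 0.000000
ω = Δθ/dt = 0.000000/2.0 = 0.0000
ω = 0 → v = (Δx·cos θ + Δy·sin θ)/dt = -0.7500

v = -0.7500, ω = 0.0000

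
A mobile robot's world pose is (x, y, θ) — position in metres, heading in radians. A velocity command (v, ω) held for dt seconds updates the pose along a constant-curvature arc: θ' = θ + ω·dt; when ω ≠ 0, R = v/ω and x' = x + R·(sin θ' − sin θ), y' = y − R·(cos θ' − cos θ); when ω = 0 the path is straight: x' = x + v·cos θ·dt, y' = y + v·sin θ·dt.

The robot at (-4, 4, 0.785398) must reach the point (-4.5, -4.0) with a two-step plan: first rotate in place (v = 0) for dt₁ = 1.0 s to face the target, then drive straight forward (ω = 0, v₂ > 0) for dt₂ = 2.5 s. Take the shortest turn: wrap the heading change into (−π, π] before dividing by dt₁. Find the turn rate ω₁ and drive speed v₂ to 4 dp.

heading to target = atan2(-4−4, -4.5−-4) = -1.6332
Δθ = wrap(-1.6332 − 0.7854) = -2.4186; ω₁ = Δθ/dt₁ = -2.4186
distance = √((-4.5−-4)² + (-4−4)²) = 8.0156; v₂ = distance/dt₂ = 3.2062

ω₁ = -2.4186, v₂ = 3.2062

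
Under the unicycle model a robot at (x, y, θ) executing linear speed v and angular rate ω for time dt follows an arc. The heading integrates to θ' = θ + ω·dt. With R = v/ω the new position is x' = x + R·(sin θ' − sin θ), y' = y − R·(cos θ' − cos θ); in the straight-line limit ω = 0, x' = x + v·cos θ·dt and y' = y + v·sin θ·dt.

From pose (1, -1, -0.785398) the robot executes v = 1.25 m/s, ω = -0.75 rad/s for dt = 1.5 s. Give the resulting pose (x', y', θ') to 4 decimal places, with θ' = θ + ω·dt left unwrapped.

θ' = -0.7854 + -0.75·1.5 = -1.9104
R = v/ω = 1.25/-0.75 = -1.6667
x' = 1 + -1.6667·(sin -1.9104 − sin -0.7854) = 1.3930
y' = -1 − -1.6667·(cos -1.9104 − cos -0.7854) = -2.7337

(1.3930, -2.7337, -1.9104)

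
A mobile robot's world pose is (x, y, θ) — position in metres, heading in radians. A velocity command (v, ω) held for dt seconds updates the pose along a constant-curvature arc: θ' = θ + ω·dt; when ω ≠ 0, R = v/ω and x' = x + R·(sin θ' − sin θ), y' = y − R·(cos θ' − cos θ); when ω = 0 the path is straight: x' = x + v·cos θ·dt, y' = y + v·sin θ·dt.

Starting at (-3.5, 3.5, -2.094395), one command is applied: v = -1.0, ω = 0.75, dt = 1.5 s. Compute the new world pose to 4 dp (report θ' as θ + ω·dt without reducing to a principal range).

θ' = -2.0944 + 0.75·1.5 = -0.9694
R = v/ω = -1.0/0.75 = -1.3333
x' = -3.5 + -1.3333·(sin -0.9694 − sin -2.0944) = -3.5553
y' = 3.5 − -1.3333·(cos -0.9694 − cos -2.0944) = 4.9211

(-3.5553, 4.9211, -0.9694)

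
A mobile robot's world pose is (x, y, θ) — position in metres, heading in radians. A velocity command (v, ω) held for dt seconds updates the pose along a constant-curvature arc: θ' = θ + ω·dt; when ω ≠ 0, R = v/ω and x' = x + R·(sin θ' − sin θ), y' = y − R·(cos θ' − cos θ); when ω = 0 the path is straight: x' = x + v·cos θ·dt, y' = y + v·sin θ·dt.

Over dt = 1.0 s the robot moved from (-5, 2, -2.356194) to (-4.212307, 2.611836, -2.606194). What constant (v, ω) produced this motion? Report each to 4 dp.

v = -1.0000, ω = -0.2500

Δθ = -2.606194 − -2.356194 = -0.250000
ω = Δθ/dt = -0.250000/1.0 = -0.2500
R = Δx/(sin θ' − sin θ) = 4.0000
v = R·ω = 4.0000·-0.2500 = -1.0000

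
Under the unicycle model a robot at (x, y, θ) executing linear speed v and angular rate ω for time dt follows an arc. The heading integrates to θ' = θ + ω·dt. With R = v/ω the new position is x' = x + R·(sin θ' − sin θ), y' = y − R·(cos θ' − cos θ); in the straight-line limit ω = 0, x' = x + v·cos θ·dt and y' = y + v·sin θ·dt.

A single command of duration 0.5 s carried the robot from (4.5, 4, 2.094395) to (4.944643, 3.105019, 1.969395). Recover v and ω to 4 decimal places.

Δθ = 1.969395 − 2.094395 = -0.125000
ω = Δθ/dt = -0.125000/0.5 = -0.2500
R = −Δy/(cos θ' − cos θ) = 8.0000
v = R·ω = 8.0000·-0.2500 = -2.0000

v = -2.0000, ω = -0.2500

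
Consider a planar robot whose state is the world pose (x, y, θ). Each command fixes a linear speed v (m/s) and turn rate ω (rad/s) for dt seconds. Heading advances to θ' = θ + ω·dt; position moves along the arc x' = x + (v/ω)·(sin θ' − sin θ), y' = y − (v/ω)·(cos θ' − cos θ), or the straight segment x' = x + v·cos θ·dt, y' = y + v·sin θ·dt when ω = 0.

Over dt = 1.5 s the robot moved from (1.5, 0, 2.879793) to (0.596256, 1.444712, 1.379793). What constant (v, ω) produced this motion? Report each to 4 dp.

Δθ = 1.379793 − 2.879793 = -1.500000
ω = Δθ/dt = -1.500000/1.5 = -1.0000
R = −Δy/(cos θ' − cos θ) = -1.2500
v = R·ω = -1.2500·-1.0000 = 1.2500

v = 1.2500, ω = -1.0000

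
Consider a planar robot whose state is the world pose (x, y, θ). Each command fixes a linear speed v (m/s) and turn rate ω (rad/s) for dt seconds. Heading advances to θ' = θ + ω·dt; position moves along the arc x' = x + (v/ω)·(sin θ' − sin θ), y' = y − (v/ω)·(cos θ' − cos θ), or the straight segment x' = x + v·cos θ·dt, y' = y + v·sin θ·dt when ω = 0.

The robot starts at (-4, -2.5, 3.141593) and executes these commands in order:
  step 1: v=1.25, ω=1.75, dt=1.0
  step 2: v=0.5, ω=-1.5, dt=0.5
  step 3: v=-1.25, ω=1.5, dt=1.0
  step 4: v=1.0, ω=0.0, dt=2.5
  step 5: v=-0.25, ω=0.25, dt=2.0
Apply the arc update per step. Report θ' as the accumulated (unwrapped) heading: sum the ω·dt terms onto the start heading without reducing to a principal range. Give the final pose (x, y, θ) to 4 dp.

(-3.4073, -3.7706, 6.1416)

step 1: θ'=4.8916 (R=0.7143) → pose (-4.7028, -3.3416, 4.8916)
step 2: θ'=4.1416 (R=-0.3333) → pose (-4.7504, -3.5811, 4.1416)
step 3: θ'=5.6416 (R=-0.8333) → pose (-4.9529, -2.4632, 5.6416)
step 4: θ'=5.6416 (straight) → pose (-2.9500, -3.9594, 5.6416)
step 5: θ'=6.1416 (R=-1.0000) → pose (-3.4073, -3.7706, 6.1416)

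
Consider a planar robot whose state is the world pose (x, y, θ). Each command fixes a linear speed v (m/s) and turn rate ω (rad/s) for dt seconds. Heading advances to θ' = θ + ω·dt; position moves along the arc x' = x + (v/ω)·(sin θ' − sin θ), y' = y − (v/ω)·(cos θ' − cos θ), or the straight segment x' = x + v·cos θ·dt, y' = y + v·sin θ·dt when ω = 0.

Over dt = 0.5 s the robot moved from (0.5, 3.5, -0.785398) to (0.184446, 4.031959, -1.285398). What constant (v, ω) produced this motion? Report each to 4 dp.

v = -1.2500, ω = -1.0000

Δθ = -1.285398 − -0.785398 = -0.500000
ω = Δθ/dt = -0.500000/0.5 = -1.0000
R = −Δy/(cos θ' − cos θ) = 1.2500
v = R·ω = 1.2500·-1.0000 = -1.2500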